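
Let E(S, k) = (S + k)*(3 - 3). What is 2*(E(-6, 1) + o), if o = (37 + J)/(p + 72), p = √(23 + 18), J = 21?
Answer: 8352/5143 - 116*√41/5143 ≈ 1.4795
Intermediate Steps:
p = √41 ≈ 6.4031
o = 58/(72 + √41) (o = (37 + 21)/(√41 + 72) = 58/(72 + √41) ≈ 0.73977)
E(S, k) = 0 (E(S, k) = (S + k)*0 = 0)
2*(E(-6, 1) + o) = 2*(0 + (4176/5143 - 58*√41/5143)) = 2*(4176/5143 - 58*√41/5143) = 8352/5143 - 116*√41/5143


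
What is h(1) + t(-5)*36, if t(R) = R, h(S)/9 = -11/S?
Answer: -279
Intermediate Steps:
h(S) = -99/S (h(S) = 9*(-11/S) = -99/S)
h(1) + t(-5)*36 = -99/1 - 5*36 = -99*1 - 180 = -99 - 180 = -279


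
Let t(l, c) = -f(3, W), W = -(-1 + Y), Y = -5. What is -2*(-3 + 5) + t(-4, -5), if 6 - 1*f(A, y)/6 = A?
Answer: -22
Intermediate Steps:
W = 6 (W = -(-1 - 5) = -1*(-6) = 6)
f(A, y) = 36 - 6*A
t(l, c) = -18 (t(l, c) = -(36 - 6*3) = -(36 - 18) = -1*18 = -18)
-2*(-3 + 5) + t(-4, -5) = -2*(-3 + 5) - 18 = -2*2 - 18 = -4 - 18 = -22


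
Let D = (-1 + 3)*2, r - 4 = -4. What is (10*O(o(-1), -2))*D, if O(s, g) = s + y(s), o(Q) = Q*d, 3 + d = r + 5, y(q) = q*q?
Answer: 80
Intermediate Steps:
r = 0 (r = 4 - 4 = 0)
y(q) = q²
d = 2 (d = -3 + (0 + 5) = -3 + 5 = 2)
o(Q) = 2*Q (o(Q) = Q*2 = 2*Q)
O(s, g) = s + s²
D = 4 (D = 2*2 = 4)
(10*O(o(-1), -2))*D = (10*((2*(-1))*(1 + 2*(-1))))*4 = (10*(-2*(1 - 2)))*4 = (10*(-2*(-1)))*4 = (10*2)*4 = 20*4 = 80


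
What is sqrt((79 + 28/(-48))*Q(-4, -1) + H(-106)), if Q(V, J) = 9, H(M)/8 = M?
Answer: I*sqrt(569)/2 ≈ 11.927*I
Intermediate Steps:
H(M) = 8*M
sqrt((79 + 28/(-48))*Q(-4, -1) + H(-106)) = sqrt((79 + 28/(-48))*9 + 8*(-106)) = sqrt((79 + 28*(-1/48))*9 - 848) = sqrt((79 - 7/12)*9 - 848) = sqrt((941/12)*9 - 848) = sqrt(2823/4 - 848) = sqrt(-569/4) = I*sqrt(569)/2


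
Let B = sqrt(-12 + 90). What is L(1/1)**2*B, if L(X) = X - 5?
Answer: 16*sqrt(78) ≈ 141.31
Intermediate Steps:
L(X) = -5 + X
B = sqrt(78) ≈ 8.8318
L(1/1)**2*B = (-5 + 1/1)**2*sqrt(78) = (-5 + 1)**2*sqrt(78) = (-4)**2*sqrt(78) = 16*sqrt(78)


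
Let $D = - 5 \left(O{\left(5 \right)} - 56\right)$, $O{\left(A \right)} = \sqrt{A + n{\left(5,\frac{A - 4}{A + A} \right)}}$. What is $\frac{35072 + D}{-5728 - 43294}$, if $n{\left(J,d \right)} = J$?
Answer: $- \frac{17676}{24511} + \frac{5 \sqrt{10}}{49022} \approx -0.72082$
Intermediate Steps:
$O{\left(A \right)} = \sqrt{5 + A}$ ($O{\left(A \right)} = \sqrt{A + 5} = \sqrt{5 + A}$)
$D = 280 - 5 \sqrt{10}$ ($D = - 5 \left(\sqrt{5 + 5} - 56\right) = - 5 \left(\sqrt{10} - 56\right) = - 5 \left(-56 + \sqrt{10}\right) = 280 - 5 \sqrt{10} \approx 264.19$)
$\frac{35072 + D}{-5728 - 43294} = \frac{35072 + \left(280 - 5 \sqrt{10}\right)}{-5728 - 43294} = \frac{35352 - 5 \sqrt{10}}{-49022} = \left(35352 - 5 \sqrt{10}\right) \left(- \frac{1}{49022}\right) = - \frac{17676}{24511} + \frac{5 \sqrt{10}}{49022}$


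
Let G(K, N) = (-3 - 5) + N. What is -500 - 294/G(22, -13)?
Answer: -486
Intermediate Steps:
G(K, N) = -8 + N
-500 - 294/G(22, -13) = -500 - 294/(-8 - 13) = -500 - 294/(-21) = -500 - 294*(-1/21) = -500 + 14 = -486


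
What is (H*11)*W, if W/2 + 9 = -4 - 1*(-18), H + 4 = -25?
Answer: -3190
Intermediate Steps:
H = -29 (H = -4 - 25 = -29)
W = 10 (W = -18 + 2*(-4 - 1*(-18)) = -18 + 2*(-4 + 18) = -18 + 2*14 = -18 + 28 = 10)
(H*11)*W = -29*11*10 = -319*10 = -3190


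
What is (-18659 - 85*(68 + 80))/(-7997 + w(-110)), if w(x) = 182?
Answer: 10413/2605 ≈ 3.9973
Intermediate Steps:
(-18659 - 85*(68 + 80))/(-7997 + w(-110)) = (-18659 - 85*(68 + 80))/(-7997 + 182) = (-18659 - 85*148)/(-7815) = (-18659 - 12580)*(-1/7815) = -31239*(-1/7815) = 10413/2605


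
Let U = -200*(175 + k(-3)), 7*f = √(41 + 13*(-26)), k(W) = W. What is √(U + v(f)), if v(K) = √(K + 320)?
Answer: √(-1685600 + 7*√7*√(2240 + 3*I*√33))/7 ≈ 0.00018556 + 185.42*I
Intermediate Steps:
f = 3*I*√33/7 (f = √(41 + 13*(-26))/7 = √(41 - 338)/7 = √(-297)/7 = (3*I*√33)/7 = 3*I*√33/7 ≈ 2.462*I)
U = -34400 (U = -200*(175 - 3) = -200*172 = -34400)
v(K) = √(320 + K)
√(U + v(f)) = √(-34400 + √(320 + 3*I*√33/7))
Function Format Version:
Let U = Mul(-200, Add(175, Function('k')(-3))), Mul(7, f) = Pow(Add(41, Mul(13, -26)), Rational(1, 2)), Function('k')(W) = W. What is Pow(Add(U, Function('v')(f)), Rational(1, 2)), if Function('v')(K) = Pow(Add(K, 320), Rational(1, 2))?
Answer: Mul(Rational(1, 7), Pow(Add(-1685600, Mul(7, Pow(7, Rational(1, 2)), Pow(Add(2240, Mul(3, I, Pow(33, Rational(1, 2)))), Rational(1, 2)))), Rational(1, 2))) ≈ Add(0.00018556, Mul(185.42, I))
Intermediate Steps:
f = Mul(Rational(3, 7), I, Pow(33, Rational(1, 2))) (f = Mul(Rational(1, 7), Pow(Add(41, Mul(13, -26)), Rational(1, 2))) = Mul(Rational(1, 7), Pow(Add(41, -338), Rational(1, 2))) = Mul(Rational(1, 7), Pow(-297, Rational(1, 2))) = Mul(Rational(1, 7), Mul(3, I, Pow(33, Rational(1, 2)))) = Mul(Rational(3, 7), I, Pow(33, Rational(1, 2))) ≈ Mul(2.4620, I))
U = -34400 (U = Mul(-200, Add(175, -3)) = Mul(-200, 172) = -34400)
Function('v')(K) = Pow(Add(320, K), Rational(1, 2))
Pow(Add(U, Function('v')(f)), Rational(1, 2)) = Pow(Add(-34400, Pow(Add(320, Mul(Rational(3, 7), I, Pow(33, Rational(1, 2)))), Rational(1, 2))), Rational(1, 2))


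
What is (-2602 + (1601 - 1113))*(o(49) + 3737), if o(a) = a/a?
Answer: -7902132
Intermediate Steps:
o(a) = 1
(-2602 + (1601 - 1113))*(o(49) + 3737) = (-2602 + (1601 - 1113))*(1 + 3737) = (-2602 + 488)*3738 = -2114*3738 = -7902132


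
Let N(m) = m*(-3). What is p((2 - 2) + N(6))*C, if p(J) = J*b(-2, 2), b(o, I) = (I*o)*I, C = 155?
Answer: 22320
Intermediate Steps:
N(m) = -3*m
b(o, I) = o*I**2
p(J) = -8*J (p(J) = J*(-2*2**2) = J*(-2*4) = J*(-8) = -8*J)
p((2 - 2) + N(6))*C = -8*((2 - 2) - 3*6)*155 = -8*(0 - 18)*155 = -8*(-18)*155 = 144*155 = 22320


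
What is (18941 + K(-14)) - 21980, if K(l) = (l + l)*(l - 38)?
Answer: -1583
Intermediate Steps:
K(l) = 2*l*(-38 + l) (K(l) = (2*l)*(-38 + l) = 2*l*(-38 + l))
(18941 + K(-14)) - 21980 = (18941 + 2*(-14)*(-38 - 14)) - 21980 = (18941 + 2*(-14)*(-52)) - 21980 = (18941 + 1456) - 21980 = 20397 - 21980 = -1583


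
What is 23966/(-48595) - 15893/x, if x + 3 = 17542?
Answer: -1192660009/852307705 ≈ -1.3993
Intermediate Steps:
x = 17539 (x = -3 + 17542 = 17539)
23966/(-48595) - 15893/x = 23966/(-48595) - 15893/17539 = 23966*(-1/48595) - 15893*1/17539 = -23966/48595 - 15893/17539 = -1192660009/852307705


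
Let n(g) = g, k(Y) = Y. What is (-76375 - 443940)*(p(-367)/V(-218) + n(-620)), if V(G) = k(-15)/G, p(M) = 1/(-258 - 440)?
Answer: 337768621967/1047 ≈ 3.2261e+8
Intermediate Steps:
p(M) = -1/698 (p(M) = 1/(-698) = -1/698)
V(G) = -15/G
(-76375 - 443940)*(p(-367)/V(-218) + n(-620)) = (-76375 - 443940)*(-1/(698*((-15/(-218)))) - 620) = -520315*(-1/(698*((-15*(-1/218)))) - 620) = -520315*(-1/(698*15/218) - 620) = -520315*(-1/698*218/15 - 620) = -520315*(-109/5235 - 620) = -520315*(-3245809/5235) = 337768621967/1047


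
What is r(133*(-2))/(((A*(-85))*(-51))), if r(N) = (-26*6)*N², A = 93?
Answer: -3679312/134385 ≈ -27.379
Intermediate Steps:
r(N) = -156*N²
r(133*(-2))/(((A*(-85))*(-51))) = (-156*(133*(-2))²)/(((93*(-85))*(-51))) = (-156*(-266)²)/((-7905*(-51))) = -156*70756/403155 = -11037936*1/403155 = -3679312/134385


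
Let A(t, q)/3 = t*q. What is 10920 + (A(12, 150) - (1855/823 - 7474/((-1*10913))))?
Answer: 146550036963/8981399 ≈ 16317.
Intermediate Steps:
A(t, q) = 3*q*t (A(t, q) = 3*(t*q) = 3*(q*t) = 3*q*t)
10920 + (A(12, 150) - (1855/823 - 7474/((-1*10913)))) = 10920 + (3*150*12 - (1855/823 - 7474/((-1*10913)))) = 10920 + (5400 - (1855*(1/823) - 7474/(-10913))) = 10920 + (5400 - (1855/823 - 7474*(-1/10913))) = 10920 + (5400 - (1855/823 + 7474/10913)) = 10920 + (5400 - 1*26394717/8981399) = 10920 + (5400 - 26394717/8981399) = 10920 + 48473159883/8981399 = 146550036963/8981399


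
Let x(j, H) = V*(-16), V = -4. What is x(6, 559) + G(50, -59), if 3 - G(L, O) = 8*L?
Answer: -333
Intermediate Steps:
G(L, O) = 3 - 8*L
x(j, H) = 64 (x(j, H) = -4*(-16) = 64)
x(6, 559) + G(50, -59) = 64 + (3 - 8*50) = 64 + (3 - 400) = 64 - 397 = -333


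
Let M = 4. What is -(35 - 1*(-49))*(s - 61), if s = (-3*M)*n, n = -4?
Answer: 1092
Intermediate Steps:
s = 48 (s = -3*4*(-4) = -12*(-4) = 48)
-(35 - 1*(-49))*(s - 61) = -(35 - 1*(-49))*(48 - 61) = -(35 + 49)*(-13) = -84*(-13) = -1*(-1092) = 1092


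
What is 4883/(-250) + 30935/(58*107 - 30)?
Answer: -11211829/772000 ≈ -14.523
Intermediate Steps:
4883/(-250) + 30935/(58*107 - 30) = 4883*(-1/250) + 30935/(6206 - 30) = -4883/250 + 30935/6176 = -11211829/772000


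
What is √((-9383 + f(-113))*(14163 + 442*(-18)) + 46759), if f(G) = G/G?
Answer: I*√58187315 ≈ 7628.1*I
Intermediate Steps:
f(G) = 1
√((-9383 + f(-113))*(14163 + 442*(-18)) + 46759) = √((-9383 + 1)*(14163 + 442*(-18)) + 46759) = √(-9382*(14163 - 7956) + 46759) = √(-9382*6207 + 46759) = √(-58234074 + 46759) = √(-58187315) = I*√58187315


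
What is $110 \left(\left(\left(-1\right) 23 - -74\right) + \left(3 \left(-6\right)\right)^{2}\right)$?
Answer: $41250$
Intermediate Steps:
$110 \left(\left(\left(-1\right) 23 - -74\right) + \left(3 \left(-6\right)\right)^{2}\right) = 110 \left(\left(-23 + 74\right) + \left(-18\right)^{2}\right) = 110 \left(51 + 324\right) = 110 \cdot 375 = 41250$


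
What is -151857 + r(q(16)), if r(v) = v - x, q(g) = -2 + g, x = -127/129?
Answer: -19587620/129 ≈ -1.5184e+5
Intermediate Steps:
x = -127/129 (x = -127*1/129 = -127/129 ≈ -0.98450)
r(v) = 127/129 + v (r(v) = v - 1*(-127/129) = v + 127/129 = 127/129 + v)
-151857 + r(q(16)) = -151857 + (127/129 + (-2 + 16)) = -151857 + (127/129 + 14) = -151857 + 1933/129 = -19587620/129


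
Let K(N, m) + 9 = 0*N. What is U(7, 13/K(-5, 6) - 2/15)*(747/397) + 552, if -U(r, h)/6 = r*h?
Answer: 1343226/1985 ≈ 676.69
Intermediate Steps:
K(N, m) = -9 (K(N, m) = -9 + 0*N = -9 + 0 = -9)
U(r, h) = -6*h*r (U(r, h) = -6*r*h = -6*h*r)
U(7, 13/K(-5, 6) - 2/15)*(747/397) + 552 = (-6*(13/(-9) - 2/15)*7)*(747/397) + 552 = (-6*(13*(-⅑) - 2*1/15)*7)*(747*(1/397)) + 552 = -6*(-13/9 - 2/15)*7*(747/397) + 552 = -6*(-71/45)*7*(747/397) + 552 = (994/15)*(747/397) + 552 = 247506/1985 + 552 = 1343226/1985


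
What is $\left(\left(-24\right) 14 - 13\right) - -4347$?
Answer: $3998$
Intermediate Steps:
$\left(\left(-24\right) 14 - 13\right) - -4347 = \left(-336 - 13\right) + 4347 = -349 + 4347 = 3998$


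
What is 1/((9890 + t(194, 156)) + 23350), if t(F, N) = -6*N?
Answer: 1/32304 ≈ 3.0956e-5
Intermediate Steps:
1/((9890 + t(194, 156)) + 23350) = 1/((9890 - 6*156) + 23350) = 1/((9890 - 936) + 23350) = 1/(8954 + 23350) = 1/32304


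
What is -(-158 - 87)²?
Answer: -60025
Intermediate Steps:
-(-158 - 87)² = -1*(-245)² = -1*60025 = -60025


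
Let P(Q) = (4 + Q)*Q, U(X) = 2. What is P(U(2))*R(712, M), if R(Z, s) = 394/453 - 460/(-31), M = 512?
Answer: 882376/4681 ≈ 188.50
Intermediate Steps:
R(Z, s) = 220594/14043 (R(Z, s) = 394*(1/453) - 460*(-1/31) = 394/453 + 460/31 = 220594/14043)
P(Q) = Q*(4 + Q)
P(U(2))*R(712, M) = (2*(4 + 2))*(220594/14043) = (2*6)*(220594/14043) = 12*(220594/14043) = 882376/4681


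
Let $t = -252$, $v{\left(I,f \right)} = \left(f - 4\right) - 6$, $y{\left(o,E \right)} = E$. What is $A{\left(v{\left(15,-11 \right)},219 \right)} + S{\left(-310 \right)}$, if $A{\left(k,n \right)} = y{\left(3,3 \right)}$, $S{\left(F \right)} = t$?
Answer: $-249$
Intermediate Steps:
$v{\left(I,f \right)} = -10 + f$ ($v{\left(I,f \right)} = \left(-4 + f\right) - 6 = -10 + f$)
$S{\left(F \right)} = -252$
$A{\left(k,n \right)} = 3$
$A{\left(v{\left(15,-11 \right)},219 \right)} + S{\left(-310 \right)} = 3 - 252 = -249$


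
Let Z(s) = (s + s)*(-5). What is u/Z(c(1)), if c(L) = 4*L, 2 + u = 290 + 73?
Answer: -361/40 ≈ -9.0250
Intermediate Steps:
u = 361 (u = -2 + (290 + 73) = -2 + 363 = 361)
Z(s) = -10*s (Z(s) = (2*s)*(-5) = -10*s)
u/Z(c(1)) = 361/((-40)) = 361/((-10*4)) = 361/(-40) = 361*(-1/40) = -361/40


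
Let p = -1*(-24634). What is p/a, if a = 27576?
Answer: 12317/13788 ≈ 0.89331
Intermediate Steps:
p = 24634
p/a = 24634/27576 = 24634*(1/27576) = 12317/13788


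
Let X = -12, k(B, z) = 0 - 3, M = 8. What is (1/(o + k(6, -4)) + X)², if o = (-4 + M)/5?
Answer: 18769/121 ≈ 155.12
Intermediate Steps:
k(B, z) = -3
o = ⅘ (o = (-4 + 8)/5 = 4*(⅕) = ⅘ ≈ 0.80000)
(1/(o + k(6, -4)) + X)² = (1/(⅘ - 3) - 12)² = (1/(-11/5) - 12)² = (-5/11 - 12)² = (-137/11)² = 18769/121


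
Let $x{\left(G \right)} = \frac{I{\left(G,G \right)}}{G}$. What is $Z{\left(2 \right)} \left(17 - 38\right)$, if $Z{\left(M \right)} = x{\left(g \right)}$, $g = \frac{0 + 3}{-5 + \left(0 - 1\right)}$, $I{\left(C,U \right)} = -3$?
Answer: $-126$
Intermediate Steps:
$g = - \frac{1}{2}$ ($g = \frac{3}{-5 + \left(0 - 1\right)} = \frac{3}{-5 - 1} = \frac{3}{-6} = 3 \left(- \frac{1}{6}\right) = - \frac{1}{2} \approx -0.5$)
$x{\left(G \right)} = - \frac{3}{G}$
$Z{\left(M \right)} = 6$ ($Z{\left(M \right)} = - \frac{3}{- \frac{1}{2}} = \left(-3\right) \left(-2\right) = 6$)
$Z{\left(2 \right)} \left(17 - 38\right) = 6 \left(17 - 38\right) = 6 \left(-21\right) = -126$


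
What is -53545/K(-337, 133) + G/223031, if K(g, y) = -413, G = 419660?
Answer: 12115514475/92111803 ≈ 131.53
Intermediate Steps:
-53545/K(-337, 133) + G/223031 = -53545/(-413) + 419660/223031 = -53545*(-1/413) + 419660*(1/223031) = 53545/413 + 419660/223031 = 12115514475/92111803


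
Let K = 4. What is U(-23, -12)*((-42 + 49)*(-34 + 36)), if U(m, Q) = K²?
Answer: 224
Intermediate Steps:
U(m, Q) = 16 (U(m, Q) = 4² = 16)
U(-23, -12)*((-42 + 49)*(-34 + 36)) = 16*((-42 + 49)*(-34 + 36)) = 16*(7*2) = 16*14 = 224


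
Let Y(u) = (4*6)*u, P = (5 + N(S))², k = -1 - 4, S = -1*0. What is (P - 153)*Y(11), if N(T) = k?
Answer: -40392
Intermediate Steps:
S = 0
k = -5
N(T) = -5
P = 0 (P = (5 - 5)² = 0² = 0)
Y(u) = 24*u
(P - 153)*Y(11) = (0 - 153)*(24*11) = -153*264 = -40392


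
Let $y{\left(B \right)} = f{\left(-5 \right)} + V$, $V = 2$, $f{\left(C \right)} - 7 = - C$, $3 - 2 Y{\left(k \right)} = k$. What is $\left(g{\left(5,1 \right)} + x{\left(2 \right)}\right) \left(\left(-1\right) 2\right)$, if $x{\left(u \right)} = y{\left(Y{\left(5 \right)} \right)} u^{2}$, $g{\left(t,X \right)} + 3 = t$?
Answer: $-116$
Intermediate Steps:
$g{\left(t,X \right)} = -3 + t$
$Y{\left(k \right)} = \frac{3}{2} - \frac{k}{2}$
$f{\left(C \right)} = 7 - C$
$y{\left(B \right)} = 14$ ($y{\left(B \right)} = \left(7 - -5\right) + 2 = \left(7 + 5\right) + 2 = 12 + 2 = 14$)
$x{\left(u \right)} = 14 u^{2}$
$\left(g{\left(5,1 \right)} + x{\left(2 \right)}\right) \left(\left(-1\right) 2\right) = \left(\left(-3 + 5\right) + 14 \cdot 2^{2}\right) \left(\left(-1\right) 2\right) = \left(2 + 14 \cdot 4\right) \left(-2\right) = \left(2 + 56\right) \left(-2\right) = 58 \left(-2\right) = -116$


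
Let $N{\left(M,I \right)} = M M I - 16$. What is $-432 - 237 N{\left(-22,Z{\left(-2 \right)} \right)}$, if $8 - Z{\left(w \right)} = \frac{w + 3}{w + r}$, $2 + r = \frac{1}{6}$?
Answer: $- \frac{21717240}{23} \approx -9.4423 \cdot 10^{5}$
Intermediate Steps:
$r = - \frac{11}{6}$ ($r = -2 + \frac{1}{6} = - \frac{11}{6} \approx -1.8333$)
$Z{\left(w \right)} = 8 - \frac{3 + w}{- \frac{11}{6} + w}$ ($Z{\left(w \right)} = 8 - \frac{w + 3}{w - \frac{11}{6}} = 8 - \frac{3 + w}{- \frac{11}{6} + w}$)
$N{\left(M,I \right)} = -16 + I M^{2}$ ($N{\left(M,I \right)} = M^{2} I - 16 = I M^{2} - 16 = -16 + I M^{2}$)
$-432 - 237 N{\left(-22,Z{\left(-2 \right)} \right)} = -432 - 237 \left(-16 + \frac{2 \left(-53 + 21 \left(-2\right)\right)}{-11 + 6 \left(-2\right)} \left(-22\right)^{2}\right) = -432 - 237 \left(-16 + \frac{2 \left(-53 - 42\right)}{-11 - 12} \cdot 484\right) = -432 - 237 \left(-16 + 2 \frac{1}{-23} \left(-95\right) 484\right) = -432 - 237 \left(-16 + 2 \left(- \frac{1}{23}\right) \left(-95\right) 484\right) = -432 - 237 \left(-16 + \frac{190}{23} \cdot 484\right) = -432 - 237 \left(-16 + \frac{91960}{23}\right) = -432 - \frac{21707304}{23} = - \frac{21717240}{23}$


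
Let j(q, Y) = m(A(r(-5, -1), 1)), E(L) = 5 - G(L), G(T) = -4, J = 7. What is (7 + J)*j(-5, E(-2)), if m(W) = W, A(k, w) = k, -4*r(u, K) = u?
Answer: 35/2 ≈ 17.500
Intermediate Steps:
r(u, K) = -u/4
E(L) = 9 (E(L) = 5 - 1*(-4) = 5 + 4 = 9)
j(q, Y) = 5/4 (j(q, Y) = -¼*(-5) = 5/4)
(7 + J)*j(-5, E(-2)) = (7 + 7)*(5/4) = 14*(5/4) = 35/2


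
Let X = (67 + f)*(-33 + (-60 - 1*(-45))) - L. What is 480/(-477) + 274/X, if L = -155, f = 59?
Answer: -986446/936987 ≈ -1.0528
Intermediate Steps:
X = -5893 (X = (67 + 59)*(-33 + (-60 - 1*(-45))) - 1*(-155) = 126*(-33 + (-60 + 45)) + 155 = 126*(-33 - 15) + 155 = 126*(-48) + 155 = -6048 + 155 = -5893)
480/(-477) + 274/X = 480/(-477) + 274/(-5893) = 480*(-1/477) + 274*(-1/5893) = -160/159 - 274/5893 = -986446/936987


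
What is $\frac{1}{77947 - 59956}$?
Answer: $\frac{1}{17991} \approx 5.5583 \cdot 10^{-5}$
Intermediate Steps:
$\frac{1}{77947 - 59956} = \frac{1}{17991}$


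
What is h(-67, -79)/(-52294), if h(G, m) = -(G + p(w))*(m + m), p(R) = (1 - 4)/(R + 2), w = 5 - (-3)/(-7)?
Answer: 245137/1202762 ≈ 0.20381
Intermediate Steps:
w = 32/7 (w = 5 - (-3)*(-1)/7 = 5 - 1*3/7 = 5 - 3/7 = 32/7 ≈ 4.5714)
p(R) = -3/(2 + R)
h(G, m) = -2*m*(-21/46 + G) (h(G, m) = -(G - 3/(2 + 32/7))*(m + m) = -(G - 3/46/7)*2*m = -(G - 3*7/46)*2*m = -(G - 21/46)*2*m = -(-21/46 + G)*2*m = -2*m*(-21/46 + G))
h(-67, -79)/(-52294) = ((1/23)*(-79)*(21 - 46*(-67)))/(-52294) = ((1/23)*(-79)*(21 + 3082))*(-1/52294) = ((1/23)*(-79)*3103)*(-1/52294) = -245137/23*(-1/52294) = 245137/1202762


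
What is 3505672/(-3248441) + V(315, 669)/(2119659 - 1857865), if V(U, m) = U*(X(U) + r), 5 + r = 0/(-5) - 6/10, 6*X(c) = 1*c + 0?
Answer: -1739546104909/1700844726308 ≈ -1.0228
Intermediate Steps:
X(c) = c/6 (X(c) = (1*c + 0)/6 = (c + 0)/6 = c/6)
r = -28/5 (r = -5 + (0/(-5) - 6/10) = -5 + (0*(-1/5) - 6*1/10) = -5 + (0 - 3/5) = -5 - 3/5 = -28/5 ≈ -5.6000)
V(U, m) = U*(-28/5 + U/6) (V(U, m) = U*(U/6 - 28/5) = U*(-28/5 + U/6))
3505672/(-3248441) + V(315, 669)/(2119659 - 1857865) = 3505672/(-3248441) + ((1/30)*315*(-168 + 5*315))/(2119659 - 1857865) = 3505672*(-1/3248441) + ((1/30)*315*(-168 + 1575))/261794 = -3505672/3248441 + ((1/30)*315*1407)*(1/261794) = -3505672/3248441 + (29547/2)*(1/261794) = -3505672/3248441 + 29547/523588 = -1739546104909/1700844726308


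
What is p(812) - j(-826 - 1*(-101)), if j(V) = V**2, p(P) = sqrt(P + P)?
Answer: -525625 + 2*sqrt(406) ≈ -5.2559e+5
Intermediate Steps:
p(P) = sqrt(2)*sqrt(P) (p(P) = sqrt(2*P) = sqrt(2)*sqrt(P))
p(812) - j(-826 - 1*(-101)) = sqrt(2)*sqrt(812) - (-826 - 1*(-101))**2 = sqrt(2)*(2*sqrt(203)) - (-826 + 101)**2 = 2*sqrt(406) - 1*(-725)**2 = 2*sqrt(406) - 1*525625 = 2*sqrt(406) - 525625 = -525625 + 2*sqrt(406)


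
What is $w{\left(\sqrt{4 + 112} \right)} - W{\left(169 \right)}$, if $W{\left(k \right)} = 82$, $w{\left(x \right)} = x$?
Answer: $-82 + 2 \sqrt{29} \approx -71.23$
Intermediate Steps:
$w{\left(\sqrt{4 + 112} \right)} - W{\left(169 \right)} = \sqrt{4 + 112} - 82 = \sqrt{116} - 82 = 2 \sqrt{29} - 82 = -82 + 2 \sqrt{29}$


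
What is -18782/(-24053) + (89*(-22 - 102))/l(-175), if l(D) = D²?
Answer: 309749842/736623125 ≈ 0.42050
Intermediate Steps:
-18782/(-24053) + (89*(-22 - 102))/l(-175) = -18782/(-24053) + (89*(-22 - 102))/((-175)²) = -18782*(-1/24053) + (89*(-124))/30625 = 18782/24053 - 11036*1/30625 = 18782/24053 - 11036/30625 = 309749842/736623125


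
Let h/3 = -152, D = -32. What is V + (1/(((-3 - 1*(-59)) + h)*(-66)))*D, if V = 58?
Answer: 47849/825 ≈ 57.999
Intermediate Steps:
h = -456 (h = 3*(-152) = -456)
V + (1/(((-3 - 1*(-59)) + h)*(-66)))*D = 58 + (1/((-3 - 1*(-59)) - 456*(-66)))*(-32) = 58 + (-1/66/((-3 + 59) - 456))*(-32) = 58 + (-1/66/(56 - 456))*(-32) = 58 + (-1/66/(-400))*(-32) = 58 - 1/400*(-1/66)*(-32) = 58 + (1/26400)*(-32) = 58 - 1/825 = 47849/825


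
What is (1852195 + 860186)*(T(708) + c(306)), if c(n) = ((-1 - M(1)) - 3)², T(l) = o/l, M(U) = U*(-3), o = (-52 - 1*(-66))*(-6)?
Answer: 141043812/59 ≈ 2.3906e+6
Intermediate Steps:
o = -84 (o = (-52 + 66)*(-6) = 14*(-6) = -84)
M(U) = -3*U
T(l) = -84/l
c(n) = 1 (c(n) = ((-1 - (-3)) - 3)² = ((-1 - 1*(-3)) - 3)² = ((-1 + 3) - 3)² = (2 - 3)² = (-1)² = 1)
(1852195 + 860186)*(T(708) + c(306)) = (1852195 + 860186)*(-84/708 + 1) = 2712381*(-84*1/708 + 1) = 2712381*(-7/59 + 1) = 2712381*(52/59) = 141043812/59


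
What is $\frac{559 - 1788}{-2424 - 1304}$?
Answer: $\frac{1229}{3728} \approx 0.32967$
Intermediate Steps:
$\frac{559 - 1788}{-2424 - 1304} = - \frac{1229}{-3728} = \left(-1229\right) \left(- \frac{1}{3728}\right) = \frac{1229}{3728}$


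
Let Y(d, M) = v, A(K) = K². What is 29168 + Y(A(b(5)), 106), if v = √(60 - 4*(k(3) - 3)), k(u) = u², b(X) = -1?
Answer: 29174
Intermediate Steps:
v = 6 (v = √(60 - 4*(3² - 3)) = √(60 - 4*(9 - 3)) = √(60 - 4*6) = √(60 - 24) = √36 = 6)
Y(d, M) = 6
29168 + Y(A(b(5)), 106) = 29168 + 6 = 29174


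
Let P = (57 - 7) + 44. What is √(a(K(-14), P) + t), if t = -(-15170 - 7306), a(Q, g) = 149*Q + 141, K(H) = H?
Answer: 7*√419 ≈ 143.29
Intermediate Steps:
P = 94 (P = 50 + 44 = 94)
a(Q, g) = 141 + 149*Q
t = 22476 (t = -1*(-22476) = 22476)
√(a(K(-14), P) + t) = √((141 + 149*(-14)) + 22476) = √((141 - 2086) + 22476) = √(-1945 + 22476) = √20531 = 7*√419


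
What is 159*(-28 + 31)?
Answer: 477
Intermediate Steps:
159*(-28 + 31) = 159*3 = 477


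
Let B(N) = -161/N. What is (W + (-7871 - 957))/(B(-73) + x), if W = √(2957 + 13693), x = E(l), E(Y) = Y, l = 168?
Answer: -644444/12425 + 219*√74/2485 ≈ -51.109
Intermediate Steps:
x = 168
W = 15*√74 (W = √16650 = 15*√74 ≈ 129.03)
(W + (-7871 - 957))/(B(-73) + x) = (15*√74 + (-7871 - 957))/(-161/(-73) + 168) = (15*√74 - 8828)/(-161*(-1/73) + 168) = (-8828 + 15*√74)/(161/73 + 168) = (-8828 + 15*√74)/(12425/73) = (-8828 + 15*√74)*(73/12425) = -644444/12425 + 219*√74/2485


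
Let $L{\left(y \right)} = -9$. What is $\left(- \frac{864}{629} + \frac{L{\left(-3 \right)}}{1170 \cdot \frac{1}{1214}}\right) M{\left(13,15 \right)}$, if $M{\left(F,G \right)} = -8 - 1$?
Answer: $\frac{3941667}{40885} \approx 96.409$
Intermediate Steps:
$M{\left(F,G \right)} = -9$ ($M{\left(F,G \right)} = -8 - 1 = -9$)
$\left(- \frac{864}{629} + \frac{L{\left(-3 \right)}}{1170 \cdot \frac{1}{1214}}\right) M{\left(13,15 \right)} = \left(- \frac{864}{629} - \frac{9}{1170 \cdot \frac{1}{1214}}\right) \left(-9\right) = \left(\left(-864\right) \frac{1}{629} - \frac{9}{1170 \cdot \frac{1}{1214}}\right) \left(-9\right) = \left(- \frac{864}{629} - \frac{9}{\frac{585}{607}}\right) \left(-9\right) = \left(- \frac{864}{629} - \frac{607}{65}\right) \left(-9\right) = \left(- \frac{437963}{40885}\right) \left(-9\right) = \frac{3941667}{40885}$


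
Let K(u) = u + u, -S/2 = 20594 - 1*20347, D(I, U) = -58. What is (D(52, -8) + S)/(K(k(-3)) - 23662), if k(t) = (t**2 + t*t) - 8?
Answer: 276/11821 ≈ 0.023348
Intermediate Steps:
k(t) = -8 + 2*t**2 (k(t) = (t**2 + t**2) - 8 = 2*t**2 - 8 = -8 + 2*t**2)
S = -494 (S = -2*(20594 - 1*20347) = -2*(20594 - 20347) = -2*247 = -494)
K(u) = 2*u
(D(52, -8) + S)/(K(k(-3)) - 23662) = (-58 - 494)/(2*(-8 + 2*(-3)**2) - 23662) = -552/(2*(-8 + 2*9) - 23662) = -552/(2*(-8 + 18) - 23662) = -552/(2*10 - 23662) = -552/(20 - 23662) = -552/(-23642) = -552*(-1/23642) = 276/11821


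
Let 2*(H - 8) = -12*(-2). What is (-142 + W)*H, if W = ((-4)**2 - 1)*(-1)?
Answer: -3140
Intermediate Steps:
H = 20 (H = 8 + (-12*(-2))/2 = 8 + (1/2)*24 = 8 + 12 = 20)
W = -15 (W = (16 - 1)*(-1) = 15*(-1) = -15)
(-142 + W)*H = (-142 - 15)*20 = -157*20 = -3140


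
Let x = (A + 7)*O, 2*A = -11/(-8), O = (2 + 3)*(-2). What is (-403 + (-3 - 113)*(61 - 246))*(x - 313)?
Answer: -65676783/8 ≈ -8.2096e+6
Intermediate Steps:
O = -10 (O = 5*(-2) = -10)
A = 11/16 (A = (-11/(-8))/2 = (-11*(-⅛))/2 = (½)*(11/8) = 11/16 ≈ 0.68750)
x = -615/8 (x = (11/16 + 7)*(-10) = (123/16)*(-10) = -615/8 ≈ -76.875)
(-403 + (-3 - 113)*(61 - 246))*(x - 313) = (-403 + (-3 - 113)*(61 - 246))*(-615/8 - 313) = (-403 - 116*(-185))*(-3119/8) = (-403 + 21460)*(-3119/8) = 21057*(-3119/8) = -65676783/8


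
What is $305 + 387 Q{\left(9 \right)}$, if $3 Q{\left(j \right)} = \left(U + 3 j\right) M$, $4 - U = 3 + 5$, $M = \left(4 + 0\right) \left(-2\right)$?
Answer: $-23431$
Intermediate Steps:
$M = -8$ ($M = 4 \left(-2\right) = -8$)
$U = -4$ ($U = 4 - \left(3 + 5\right) = 4 - 8 = -4$)
$Q{\left(j \right)} = \frac{32}{3} - 8 j$ ($Q{\left(j \right)} = \frac{\left(-4 + 3 j\right) \left(-8\right)}{3} = \frac{32 - 24 j}{3} = \frac{32}{3} - 8 j$)
$305 + 387 Q{\left(9 \right)} = 305 + 387 \left(\frac{32}{3} - 72\right) = 305 + 387 \left(- \frac{184}{3}\right) = 305 - 23736 = -23431$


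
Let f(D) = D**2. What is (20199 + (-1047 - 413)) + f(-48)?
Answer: 21043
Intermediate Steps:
(20199 + (-1047 - 413)) + f(-48) = (20199 + (-1047 - 413)) + (-48)**2 = (20199 - 1460) + 2304 = 18739 + 2304 = 21043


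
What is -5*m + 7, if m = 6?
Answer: -23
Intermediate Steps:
-5*m + 7 = -5*6 + 7 = -30 + 7 = -23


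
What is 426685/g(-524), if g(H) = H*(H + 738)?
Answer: -426685/112136 ≈ -3.8051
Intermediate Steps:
g(H) = H*(738 + H)
426685/g(-524) = 426685/((-524*(738 - 524))) = 426685/((-524*214)) = 426685/(-112136) = 426685*(-1/112136) = -426685/112136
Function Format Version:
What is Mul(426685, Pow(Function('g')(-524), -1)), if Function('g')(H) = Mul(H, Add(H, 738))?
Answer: Rational(-426685, 112136) ≈ -3.8051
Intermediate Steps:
Function('g')(H) = Mul(H, Add(738, H))
Mul(426685, Pow(Function('g')(-524), -1)) = Mul(426685, Pow(Mul(-524, Add(738, -524)), -1)) = Mul(426685, Pow(Mul(-524, 214), -1)) = Mul(426685, Pow(-112136, -1)) = Mul(426685, Rational(-1, 112136)) = Rational(-426685, 112136)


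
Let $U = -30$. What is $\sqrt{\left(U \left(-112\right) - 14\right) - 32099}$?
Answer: $i \sqrt{28753} \approx 169.57 i$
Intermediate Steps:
$\sqrt{\left(U \left(-112\right) - 14\right) - 32099} = \sqrt{\left(\left(-30\right) \left(-112\right) - 14\right) - 32099} = \sqrt{\left(3360 - 14\right) - 32099} = \sqrt{3346 - 32099} = \sqrt{-28753} = i \sqrt{28753}$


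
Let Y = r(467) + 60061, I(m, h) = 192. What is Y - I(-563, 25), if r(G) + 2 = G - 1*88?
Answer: 60246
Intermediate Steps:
r(G) = -90 + G (r(G) = -2 + (G - 1*88) = -2 + (G - 88) = -2 + (-88 + G) = -90 + G)
Y = 60438 (Y = (-90 + 467) + 60061 = 377 + 60061 = 60438)
Y - I(-563, 25) = 60438 - 1*192 = 60438 - 192 = 60246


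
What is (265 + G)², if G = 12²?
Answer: 167281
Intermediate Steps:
G = 144
(265 + G)² = (265 + 144)² = 409² = 167281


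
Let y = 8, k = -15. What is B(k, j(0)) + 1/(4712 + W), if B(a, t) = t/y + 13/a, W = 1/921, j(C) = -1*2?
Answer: -290708191/260385180 ≈ -1.1165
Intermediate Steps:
j(C) = -2
W = 1/921 ≈ 0.0010858
B(a, t) = 13/a + t/8 (B(a, t) = t/8 + 13/a = 13/a + t/8)
B(k, j(0)) + 1/(4712 + W) = (13/(-15) + (⅛)*(-2)) + 1/(4712 + 1/921) = (13*(-1/15) - ¼) + 1/(4339753/921) = (-13/15 - ¼) + 921/4339753 = -67/60 + 921/4339753 = -290708191/260385180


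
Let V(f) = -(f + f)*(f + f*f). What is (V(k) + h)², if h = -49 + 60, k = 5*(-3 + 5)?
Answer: 4791721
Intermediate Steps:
k = 10 (k = 5*2 = 10)
V(f) = -2*f*(f + f²)
h = 11
(V(k) + h)² = (2*10²*(-1 - 1*10) + 11)² = (2*100*(-1 - 10) + 11)² = (2*100*(-11) + 11)² = (-2200 + 11)² = (-2189)² = 4791721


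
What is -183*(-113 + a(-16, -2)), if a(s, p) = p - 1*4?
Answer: 21777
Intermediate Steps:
a(s, p) = -4 + p (a(s, p) = p - 4 = -4 + p)
-183*(-113 + a(-16, -2)) = -183*(-113 + (-4 - 2)) = -183*(-113 - 6) = -183*(-119) = 21777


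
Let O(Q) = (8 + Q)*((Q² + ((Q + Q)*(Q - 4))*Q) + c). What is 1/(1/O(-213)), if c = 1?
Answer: 4027179080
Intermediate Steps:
O(Q) = (8 + Q)*(1 + Q² + 2*Q²*(-4 + Q)) (O(Q) = (8 + Q)*((Q² + ((Q + Q)*(Q - 4))*Q) + 1) = (8 + Q)*((Q² + ((2*Q)*(-4 + Q))*Q) + 1) = (8 + Q)*((Q² + (2*Q*(-4 + Q))*Q) + 1) = (8 + Q)*((Q² + 2*Q²*(-4 + Q)) + 1) = (8 + Q)*(1 + Q² + 2*Q²*(-4 + Q)))
1/(1/O(-213)) = 1/(1/(8 - 213 - 56*(-213)² + 2*(-213)⁴ + 9*(-213)³)) = 1/(1/(8 - 213 - 56*45369 + 2*2058346161 + 9*(-9663597))) = 1/(1/(8 - 213 - 2540664 + 4116692322 - 86972373)) = 1/(1/4027179080) = 4027179080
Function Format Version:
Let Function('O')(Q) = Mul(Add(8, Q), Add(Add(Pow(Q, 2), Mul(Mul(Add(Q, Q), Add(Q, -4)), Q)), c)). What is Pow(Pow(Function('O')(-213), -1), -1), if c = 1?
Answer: 4027179080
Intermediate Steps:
Function('O')(Q) = Mul(Add(8, Q), Add(1, Pow(Q, 2), Mul(2, Pow(Q, 2), Add(-4, Q)))) (Function('O')(Q) = Mul(Add(8, Q), Add(Add(Pow(Q, 2), Mul(Mul(Add(Q, Q), Add(Q, -4)), Q)), 1)) = Mul(Add(8, Q), Add(Add(Pow(Q, 2), Mul(Mul(Mul(2, Q), Add(-4, Q)), Q)), 1)) = Mul(Add(8, Q), Add(Add(Pow(Q, 2), Mul(Mul(2, Q, Add(-4, Q)), Q)), 1)) = Mul(Add(8, Q), Add(Add(Pow(Q, 2), Mul(2, Pow(Q, 2), Add(-4, Q))), 1)) = Mul(Add(8, Q), Add(1, Pow(Q, 2), Mul(2, Pow(Q, 2), Add(-4, Q)))))
Pow(Pow(Function('O')(-213), -1), -1) = Pow(Pow(Add(8, -213, Mul(-56, Pow(-213, 2)), Mul(2, Pow(-213, 4)), Mul(9, Pow(-213, 3))), -1), -1) = Pow(Pow(Add(8, -213, Mul(-56, 45369), Mul(2, 2058346161), Mul(9, -9663597)), -1), -1) = Pow(Pow(Add(8, -213, -2540664, 4116692322, -86972373), -1), -1) = Pow(Pow(4027179080, -1), -1) = Pow(Rational(1, 4027179080), -1) = 4027179080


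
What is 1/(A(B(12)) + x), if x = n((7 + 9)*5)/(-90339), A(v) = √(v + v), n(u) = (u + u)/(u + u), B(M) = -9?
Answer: -90339/146900428579 - 24483404763*I*√2/146900428579 ≈ -6.1497e-7 - 0.2357*I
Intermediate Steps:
n(u) = 1 (n(u) = (2*u)/((2*u)) = (2*u)*(1/(2*u)) = 1)
A(v) = √2*√v (A(v) = √(2*v) = √2*√v)
x = -1/90339 (x = 1/(-90339) = 1*(-1/90339) = -1/90339 ≈ -1.1069e-5)
1/(A(B(12)) + x) = 1/(√2*√(-9) - 1/90339) = 1/(√2*(3*I) - 1/90339) = 1/(3*I*√2 - 1/90339) = 1/(-1/90339 + 3*I*√2)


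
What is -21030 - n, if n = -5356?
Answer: -15674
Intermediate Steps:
-21030 - n = -21030 - 1*(-5356) = -21030 + 5356 = -15674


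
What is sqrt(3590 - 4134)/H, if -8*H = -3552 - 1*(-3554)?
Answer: -16*I*sqrt(34) ≈ -93.295*I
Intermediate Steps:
H = -1/4 (H = -(-3552 - 1*(-3554))/8 = -(-3552 + 3554)/8 = -1/8*2 = -1/4 ≈ -0.25000)
sqrt(3590 - 4134)/H = sqrt(3590 - 4134)/(-1/4) = sqrt(-544)*(-4) = (4*I*sqrt(34))*(-4) = -16*I*sqrt(34)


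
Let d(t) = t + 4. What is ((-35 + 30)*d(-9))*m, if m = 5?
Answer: 125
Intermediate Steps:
d(t) = 4 + t
((-35 + 30)*d(-9))*m = ((-35 + 30)*(4 - 9))*5 = -5*(-5)*5 = 25*5 = 125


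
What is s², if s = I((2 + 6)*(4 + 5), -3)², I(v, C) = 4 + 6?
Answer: 10000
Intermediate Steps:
I(v, C) = 10
s = 100 (s = 10² = 100)
s² = 100² = 10000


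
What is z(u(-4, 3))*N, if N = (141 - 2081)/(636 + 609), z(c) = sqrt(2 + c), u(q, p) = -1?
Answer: -388/249 ≈ -1.5582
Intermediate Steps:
N = -388/249 (N = -1940/1245 = -1940*1/1245 = -388/249 ≈ -1.5582)
z(u(-4, 3))*N = sqrt(2 - 1)*(-388/249) = sqrt(1)*(-388/249) = 1*(-388/249) = -388/249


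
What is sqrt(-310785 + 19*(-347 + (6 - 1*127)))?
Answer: I*sqrt(319677) ≈ 565.4*I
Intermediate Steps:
sqrt(-310785 + 19*(-347 + (6 - 1*127))) = sqrt(-310785 + 19*(-347 + (6 - 127))) = sqrt(-310785 + 19*(-347 - 121)) = sqrt(-310785 + 19*(-468)) = sqrt(-310785 - 8892) = sqrt(-319677) = I*sqrt(319677)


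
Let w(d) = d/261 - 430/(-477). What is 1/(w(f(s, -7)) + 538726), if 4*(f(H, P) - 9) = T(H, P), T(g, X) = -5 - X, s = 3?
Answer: 3074/1656046607 ≈ 1.8562e-6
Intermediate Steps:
f(H, P) = 31/4 - P/4 (f(H, P) = 9 + (-5 - P)/4 = 9 + (-5/4 - P/4) = 31/4 - P/4)
w(d) = 430/477 + d/261 (w(d) = d*(1/261) - 430*(-1/477) = d/261 + 430/477 = 430/477 + d/261)
1/(w(f(s, -7)) + 538726) = 1/((430/477 + (31/4 - ¼*(-7))/261) + 538726) = 1/((430/477 + (31/4 + 7/4)/261) + 538726) = 1/((430/477 + (1/261)*(19/2)) + 538726) = 1/((430/477 + 19/522) + 538726) = 1/(2883/3074 + 538726) = 1/(1656046607/3074) = 3074/1656046607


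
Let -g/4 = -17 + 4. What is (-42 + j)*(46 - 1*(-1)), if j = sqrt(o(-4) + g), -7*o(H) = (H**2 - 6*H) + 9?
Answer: -1974 + 141*sqrt(5) ≈ -1658.7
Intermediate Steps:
o(H) = -9/7 - H**2/7 + 6*H/7 (o(H) = -((H**2 - 6*H) + 9)/7 = -(9 + H**2 - 6*H)/7 = -9/7 - H**2/7 + 6*H/7)
g = 52 (g = -4*(-17 + 4) = -4*(-13) = 52)
j = 3*sqrt(5) (j = sqrt((-9/7 - 1/7*(-4)**2 + (6/7)*(-4)) + 52) = sqrt((-9/7 - 1/7*16 - 24/7) + 52) = sqrt((-9/7 - 16/7 - 24/7) + 52) = sqrt(-7 + 52) = sqrt(45) = 3*sqrt(5) ≈ 6.7082)
(-42 + j)*(46 - 1*(-1)) = (-42 + 3*sqrt(5))*(46 - 1*(-1)) = (-42 + 3*sqrt(5))*(46 + 1) = (-42 + 3*sqrt(5))*47 = -1974 + 141*sqrt(5)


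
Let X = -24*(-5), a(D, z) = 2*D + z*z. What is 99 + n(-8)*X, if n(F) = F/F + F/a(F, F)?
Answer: 199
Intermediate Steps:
a(D, z) = z² + 2*D (a(D, z) = 2*D + z² = z² + 2*D)
n(F) = 1 + F/(F² + 2*F) (n(F) = F/F + F/(F² + 2*F) = 1 + F/(F² + 2*F))
X = 120
99 + n(-8)*X = 99 + ((3 - 8)/(2 - 8))*120 = 99 + (-5/(-6))*120 = 99 - ⅙*(-5)*120 = 99 + (⅚)*120 = 99 + 100 = 199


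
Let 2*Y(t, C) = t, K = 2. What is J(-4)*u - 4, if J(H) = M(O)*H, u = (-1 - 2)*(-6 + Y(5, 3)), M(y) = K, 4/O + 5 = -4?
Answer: -88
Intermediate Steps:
O = -4/9 (O = 4/(-5 - 4) = 4/(-9) = 4*(-1/9) = -4/9 ≈ -0.44444)
Y(t, C) = t/2
M(y) = 2
u = 21/2 (u = (-1 - 2)*(-6 + (1/2)*5) = -3*(-6 + 5/2) = -3*(-7/2) = 21/2 ≈ 10.500)
J(H) = 2*H
J(-4)*u - 4 = (2*(-4))*(21/2) - 4 = -8*21/2 - 4 = -84 - 4 = -88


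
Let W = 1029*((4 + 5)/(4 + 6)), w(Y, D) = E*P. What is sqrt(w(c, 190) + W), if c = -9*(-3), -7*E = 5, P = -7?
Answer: sqrt(93110)/10 ≈ 30.514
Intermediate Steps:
E = -5/7 (E = -1/7*5 = -5/7 ≈ -0.71429)
c = 27
w(Y, D) = 5 (w(Y, D) = -5/7*(-7) = 5)
W = 9261/10 (W = 1029*(9/10) = 9261/10 ≈ 926.10)
sqrt(w(c, 190) + W) = sqrt(5 + 9261/10) = sqrt(9311/10) = sqrt(93110)/10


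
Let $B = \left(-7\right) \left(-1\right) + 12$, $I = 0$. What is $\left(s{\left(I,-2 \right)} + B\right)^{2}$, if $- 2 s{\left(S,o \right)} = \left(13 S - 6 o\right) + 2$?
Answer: $144$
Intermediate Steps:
$s{\left(S,o \right)} = -1 + 3 o - \frac{13 S}{2}$ ($s{\left(S,o \right)} = - \frac{\left(13 S - 6 o\right) + 2}{2} = - \frac{\left(- 6 o + 13 S\right) + 2}{2} = - \frac{2 - 6 o + 13 S}{2} = -1 + 3 o - \frac{13 S}{2}$)
$B = 19$ ($B = 7 + 12 = 19$)
$\left(s{\left(I,-2 \right)} + B\right)^{2} = \left(\left(-1 + 3 \left(-2\right) - 0\right) + 19\right)^{2} = \left(\left(-1 - 6 + 0\right) + 19\right)^{2} = \left(-7 + 19\right)^{2} = 12^{2} = 144$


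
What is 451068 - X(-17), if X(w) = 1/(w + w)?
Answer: 15336313/34 ≈ 4.5107e+5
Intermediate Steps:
X(w) = 1/(2*w)
451068 - X(-17) = 451068 - 1/(2*(-17)) = 451068 - (-1)/(2*17) = 451068 - 1*(-1/34) = 451068 + 1/34 = 15336313/34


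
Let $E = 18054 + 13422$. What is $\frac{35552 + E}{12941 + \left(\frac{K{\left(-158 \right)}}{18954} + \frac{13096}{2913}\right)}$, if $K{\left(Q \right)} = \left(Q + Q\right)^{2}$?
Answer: $\frac{616802849676}{119175093499} \approx 5.1756$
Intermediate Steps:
$K{\left(Q \right)} = 4 Q^{2}$ ($K{\left(Q \right)} = \left(2 Q\right)^{2} = 4 Q^{2}$)
$E = 31476$
$\frac{35552 + E}{12941 + \left(\frac{K{\left(-158 \right)}}{18954} + \frac{13096}{2913}\right)} = \frac{35552 + 31476}{12941 + \left(\frac{4 \left(-158\right)^{2}}{18954} + \frac{13096}{2913}\right)} = \frac{67028}{12941 + \left(4 \cdot 24964 \cdot \frac{1}{18954} + 13096 \cdot \frac{1}{2913}\right)} = \frac{67028}{12941 + \left(99856 \cdot \frac{1}{18954} + \frac{13096}{2913}\right)} = \frac{67028}{12941 + \left(\frac{49928}{9477} + \frac{13096}{2913}\right)} = \frac{67028}{12941 + \frac{89850352}{9202167}} = \frac{67028}{\frac{119175093499}{9202167}} = 67028 \cdot \frac{9202167}{119175093499} = \frac{616802849676}{119175093499}$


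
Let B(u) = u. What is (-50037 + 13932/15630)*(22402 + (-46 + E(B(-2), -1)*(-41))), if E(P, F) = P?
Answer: -2924660085594/2605 ≈ -1.1227e+9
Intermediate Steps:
(-50037 + 13932/15630)*(22402 + (-46 + E(B(-2), -1)*(-41))) = (-50037 + 13932/15630)*(22402 + (-46 - 2*(-41))) = (-50037 + 13932*(1/15630))*(22402 + (-46 + 82)) = (-50037 + 2322/2605)*(22402 + 36) = -130344063/2605*22438 = -2924660085594/2605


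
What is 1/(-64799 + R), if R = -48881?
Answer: -1/113680 ≈ -8.7966e-6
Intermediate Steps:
1/(-64799 + R) = 1/(-64799 - 48881) = 1/(-113680) = -1/113680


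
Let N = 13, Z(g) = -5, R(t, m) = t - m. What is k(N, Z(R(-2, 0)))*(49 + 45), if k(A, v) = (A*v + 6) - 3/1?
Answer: -5828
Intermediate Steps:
k(A, v) = 3 + A*v (k(A, v) = (6 + A*v) - 3*1 = (6 + A*v) - 3 = 3 + A*v)
k(N, Z(R(-2, 0)))*(49 + 45) = (3 + 13*(-5))*(49 + 45) = (3 - 65)*94 = -62*94 = -5828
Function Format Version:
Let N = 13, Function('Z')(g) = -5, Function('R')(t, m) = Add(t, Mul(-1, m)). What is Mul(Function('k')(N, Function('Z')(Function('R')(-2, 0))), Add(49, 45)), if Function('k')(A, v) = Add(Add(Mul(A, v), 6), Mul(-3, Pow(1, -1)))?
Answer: -5828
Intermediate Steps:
Function('k')(A, v) = Add(3, Mul(A, v)) (Function('k')(A, v) = Add(Add(6, Mul(A, v)), Mul(-3, 1)) = Add(Add(6, Mul(A, v)), -3) = Add(3, Mul(A, v)))
Mul(Function('k')(N, Function('Z')(Function('R')(-2, 0))), Add(49, 45)) = Mul(Add(3, Mul(13, -5)), Add(49, 45)) = Mul(Add(3, -65), 94) = Mul(-62, 94) = -5828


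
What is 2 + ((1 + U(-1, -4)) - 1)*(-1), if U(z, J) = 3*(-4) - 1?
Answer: 15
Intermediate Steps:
U(z, J) = -13 (U(z, J) = -12 - 1 = -13)
2 + ((1 + U(-1, -4)) - 1)*(-1) = 2 + ((1 - 13) - 1)*(-1) = 2 + (-12 - 1)*(-1) = 2 - 13*(-1) = 2 + 13 = 15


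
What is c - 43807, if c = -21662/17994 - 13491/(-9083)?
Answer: -3579874131503/81719751 ≈ -43807.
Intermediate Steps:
c = 23000554/81719751 (c = -21662*1/17994 - 13491*(-1/9083) = -10831/8997 + 13491/9083 = 23000554/81719751 ≈ 0.28146)
c - 43807 = 23000554/81719751 - 43807 = -3579874131503/81719751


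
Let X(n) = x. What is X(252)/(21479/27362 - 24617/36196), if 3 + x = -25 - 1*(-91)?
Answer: 31197440988/51941765 ≈ 600.62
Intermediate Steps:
x = 63 (x = -3 + (-25 - 1*(-91)) = -3 + (-25 + 91) = -3 + 66 = 63)
X(n) = 63
X(252)/(21479/27362 - 24617/36196) = 63/(21479/27362 - 24617/36196) = 63/(51941765/495197476) = 63*(495197476/51941765) = 31197440988/51941765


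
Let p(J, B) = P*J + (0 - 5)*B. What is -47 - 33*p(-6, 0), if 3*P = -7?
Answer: -509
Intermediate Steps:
P = -7/3 (P = (1/3)*(-7) = -7/3 ≈ -2.3333)
p(J, B) = -5*B - 7*J/3 (p(J, B) = -7*J/3 + (0 - 5)*B = -7*J/3 - 5*B = -5*B - 7*J/3)
-47 - 33*p(-6, 0) = -47 - 33*(-5*0 - 7/3*(-6)) = -47 - 33*(0 + 14) = -47 - 33*14 = -47 - 462 = -509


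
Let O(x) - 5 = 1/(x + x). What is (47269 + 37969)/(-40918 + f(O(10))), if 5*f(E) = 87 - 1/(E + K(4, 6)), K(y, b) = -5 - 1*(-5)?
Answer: -43045190/20654823 ≈ -2.0840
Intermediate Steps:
K(y, b) = 0 (K(y, b) = -5 + 5 = 0)
O(x) = 5 + 1/(2*x) (O(x) = 5 + 1/(x + x) = 5 + 1/(2*x))
f(E) = 87/5 - 1/(5*E) (f(E) = (87 - 1/(E + 0))/5 = (87 - 1/E)/5 = 87/5 - 1/(5*E))
(47269 + 37969)/(-40918 + f(O(10))) = (47269 + 37969)/(-40918 + (-1 + 87*(5 + (½)/10))/(5*(5 + (½)/10))) = 85238/(-40918 + (-1 + 87*(5 + (½)*(⅒)))/(5*(5 + (½)*(⅒)))) = 85238/(-40918 + (-1 + 87*(5 + 1/20))/(5*(5 + 1/20))) = 85238/(-40918 + (-1 + 87*(101/20))/(5*(101/20))) = 85238/(-40918 + (⅕)*(20/101)*(-1 + 8787/20)) = 85238/(-40918 + (⅕)*(20/101)*(8767/20)) = 85238/(-40918 + 8767/505) = 85238/(-20654823/505) = 85238*(-505/20654823) = -43045190/20654823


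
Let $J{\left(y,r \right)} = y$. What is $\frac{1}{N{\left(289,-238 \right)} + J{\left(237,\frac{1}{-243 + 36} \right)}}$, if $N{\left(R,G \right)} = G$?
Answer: $-1$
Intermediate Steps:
$\frac{1}{N{\left(289,-238 \right)} + J{\left(237,\frac{1}{-243 + 36} \right)}} = \frac{1}{-238 + 237} = \frac{1}{-1} = -1$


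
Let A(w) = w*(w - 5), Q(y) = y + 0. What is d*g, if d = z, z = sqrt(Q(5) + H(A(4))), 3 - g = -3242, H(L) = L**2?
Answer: 3245*sqrt(21) ≈ 14870.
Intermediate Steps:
Q(y) = y
A(w) = w*(-5 + w)
g = 3245 (g = 3 - 1*(-3242) = 3 + 3242 = 3245)
z = sqrt(21) (z = sqrt(5 + (4*(-5 + 4))**2) = sqrt(5 + (4*(-1))**2) = sqrt(5 + (-4)**2) = sqrt(5 + 16) = sqrt(21) ≈ 4.5826)
d = sqrt(21) ≈ 4.5826
d*g = sqrt(21)*3245 = 3245*sqrt(21)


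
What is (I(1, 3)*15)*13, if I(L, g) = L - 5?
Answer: -780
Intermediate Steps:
I(L, g) = -5 + L
(I(1, 3)*15)*13 = ((-5 + 1)*15)*13 = -4*15*13 = -60*13 = -780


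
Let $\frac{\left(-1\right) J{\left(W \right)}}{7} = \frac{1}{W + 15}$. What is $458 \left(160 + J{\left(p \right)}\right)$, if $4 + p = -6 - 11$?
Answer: $\frac{221443}{3} \approx 73814.0$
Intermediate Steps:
$p = -21$ ($p = -4 - 17 = -21$)
$J{\left(W \right)} = - \frac{7}{15 + W}$ ($J{\left(W \right)} = - \frac{7}{W + 15} = - \frac{7}{15 + W}$)
$458 \left(160 + J{\left(p \right)}\right) = 458 \left(160 - \frac{7}{15 - 21}\right) = 458 \left(160 - \frac{7}{-6}\right) = 458 \left(160 - - \frac{7}{6}\right) = 458 \left(160 + \frac{7}{6}\right) = 458 \cdot \frac{967}{6} = \frac{221443}{3}$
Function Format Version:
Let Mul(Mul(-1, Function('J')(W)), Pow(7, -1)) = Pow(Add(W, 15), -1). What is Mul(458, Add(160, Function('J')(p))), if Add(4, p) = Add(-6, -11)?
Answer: Rational(221443, 3) ≈ 73814.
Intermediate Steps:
p = -21 (p = Add(-4, Add(-6, -11)) = Add(-4, -17) = -21)
Function('J')(W) = Mul(-7, Pow(Add(15, W), -1)) (Function('J')(W) = Mul(-7, Pow(Add(W, 15), -1)) = Mul(-7, Pow(Add(15, W), -1)))
Mul(458, Add(160, Function('J')(p))) = Mul(458, Add(160, Mul(-7, Pow(Add(15, -21), -1)))) = Mul(458, Add(160, Mul(-7, Pow(-6, -1)))) = Mul(458, Add(160, Mul(-7, Rational(-1, 6)))) = Mul(458, Add(160, Rational(7, 6))) = Mul(458, Rational(967, 6)) = Rational(221443, 3)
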